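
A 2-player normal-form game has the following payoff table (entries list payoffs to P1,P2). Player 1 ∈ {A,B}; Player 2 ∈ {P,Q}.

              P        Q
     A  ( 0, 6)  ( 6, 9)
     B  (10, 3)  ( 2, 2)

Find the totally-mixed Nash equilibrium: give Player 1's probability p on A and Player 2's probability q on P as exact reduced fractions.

P1 mixes 1/4 on A; P2 mixes 2/7 on P

P1 indiff ⇒ q·0+(1-q)·6 = q·10+(1-q)·2 ⇒ q(-10) = (1-q)(-4) ⇒ q = 2/7
P2 indiff ⇒ p·6+(1-p)·3 = p·9+(1-p)·2 ⇒ p(-3) = (1-p)(-1) ⇒ p = 1/4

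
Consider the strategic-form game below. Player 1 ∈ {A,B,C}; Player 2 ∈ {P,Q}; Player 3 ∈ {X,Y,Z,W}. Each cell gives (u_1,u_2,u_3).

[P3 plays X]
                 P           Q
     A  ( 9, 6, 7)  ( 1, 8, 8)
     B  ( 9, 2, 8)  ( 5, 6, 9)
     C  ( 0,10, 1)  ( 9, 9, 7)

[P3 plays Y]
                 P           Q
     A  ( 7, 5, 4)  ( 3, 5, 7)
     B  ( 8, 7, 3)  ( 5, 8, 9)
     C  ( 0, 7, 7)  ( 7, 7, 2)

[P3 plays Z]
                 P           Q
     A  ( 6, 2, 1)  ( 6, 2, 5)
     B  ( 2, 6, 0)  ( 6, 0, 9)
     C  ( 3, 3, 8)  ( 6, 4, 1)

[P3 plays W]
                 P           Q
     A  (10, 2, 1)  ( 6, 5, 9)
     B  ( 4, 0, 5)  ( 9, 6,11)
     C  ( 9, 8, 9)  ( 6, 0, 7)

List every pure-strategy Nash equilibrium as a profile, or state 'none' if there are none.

NE set: (B,Q,W)

(A,P,X): not NE [P2→Q gives 8>6]
(A,P,Y): not NE [P1→B gives 8>7; P3→X gives 7>4]
(A,P,Z): not NE [P3→X gives 7>1]
(A,P,W): not NE [P2→Q gives 5>2; P3→X gives 7>1]
(A,Q,X): not NE [P1→C gives 9>1; P3→W gives 9>8]
(A,Q,Y): not NE [P1→C gives 7>3; P3→W gives 9>7]
(A,Q,Z): not NE [P3→W gives 9>5]
(A,Q,W): not NE [P1→B gives 9>6]
(B,P,X): not NE [P2→Q gives 6>2]
(B,P,Y): not NE [P2→Q gives 8>7; P3→X gives 8>3]
(B,P,Z): not NE [P1→A gives 6>2; P3→X gives 8>0]
(B,P,W): not NE [P1→A gives 10>4; P2→Q gives 6>0; P3→X gives 8>5]
(B,Q,X): not NE [P1→C gives 9>5; P3→W gives 11>9]
(B,Q,Y): not NE [P1→C gives 7>5; P3→W gives 11>9]
(B,Q,Z): not NE [P2→P gives 6>0; P3→W gives 11>9]
(B,Q,W): NE
(C,P,X): not NE [P1→B gives 9>0; P3→W gives 9>1]
(C,P,Y): not NE [P1→B gives 8>0; P3→W gives 9>7]
(C,P,Z): not NE [P1→A gives 6>3; P2→Q gives 4>3; P3→W gives 9>8]
(C,P,W): not NE [P1→A gives 10>9]
(C,Q,X): not NE [P2→P gives 10>9]
(C,Q,Y): not NE [P3→W gives 7>2]
(C,Q,Z): not NE [P3→W gives 7>1]
(C,Q,W): not NE [P1→B gives 9>6; P2→P gives 8>0]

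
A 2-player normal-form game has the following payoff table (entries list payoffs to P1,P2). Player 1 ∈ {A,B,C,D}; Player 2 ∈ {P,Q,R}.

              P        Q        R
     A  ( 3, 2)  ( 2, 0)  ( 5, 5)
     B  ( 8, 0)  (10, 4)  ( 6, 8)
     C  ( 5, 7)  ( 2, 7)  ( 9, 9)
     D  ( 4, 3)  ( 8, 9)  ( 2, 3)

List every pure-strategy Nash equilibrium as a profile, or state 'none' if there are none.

(A,P): not NE [P1→B gives 8>3; P2→R gives 5>2]
(A,Q): not NE [P1→B gives 10>2; P2→R gives 5>0]
(A,R): not NE [P1→C gives 9>5]
(B,P): not NE [P2→R gives 8>0]
(B,Q): not NE [P2→R gives 8>4]
(B,R): not NE [P1→C gives 9>6]
(C,P): not NE [P1→B gives 8>5; P2→R gives 9>7]
(C,Q): not NE [P1→B gives 10>2; P2→R gives 9>7]
(C,R): NE
(D,P): not NE [P1→B gives 8>4; P2→Q gives 9>3]
(D,Q): not NE [P1→B gives 10>8]
(D,R): not NE [P1→C gives 9>2; P2→Q gives 9>3]

NE set: (C,R)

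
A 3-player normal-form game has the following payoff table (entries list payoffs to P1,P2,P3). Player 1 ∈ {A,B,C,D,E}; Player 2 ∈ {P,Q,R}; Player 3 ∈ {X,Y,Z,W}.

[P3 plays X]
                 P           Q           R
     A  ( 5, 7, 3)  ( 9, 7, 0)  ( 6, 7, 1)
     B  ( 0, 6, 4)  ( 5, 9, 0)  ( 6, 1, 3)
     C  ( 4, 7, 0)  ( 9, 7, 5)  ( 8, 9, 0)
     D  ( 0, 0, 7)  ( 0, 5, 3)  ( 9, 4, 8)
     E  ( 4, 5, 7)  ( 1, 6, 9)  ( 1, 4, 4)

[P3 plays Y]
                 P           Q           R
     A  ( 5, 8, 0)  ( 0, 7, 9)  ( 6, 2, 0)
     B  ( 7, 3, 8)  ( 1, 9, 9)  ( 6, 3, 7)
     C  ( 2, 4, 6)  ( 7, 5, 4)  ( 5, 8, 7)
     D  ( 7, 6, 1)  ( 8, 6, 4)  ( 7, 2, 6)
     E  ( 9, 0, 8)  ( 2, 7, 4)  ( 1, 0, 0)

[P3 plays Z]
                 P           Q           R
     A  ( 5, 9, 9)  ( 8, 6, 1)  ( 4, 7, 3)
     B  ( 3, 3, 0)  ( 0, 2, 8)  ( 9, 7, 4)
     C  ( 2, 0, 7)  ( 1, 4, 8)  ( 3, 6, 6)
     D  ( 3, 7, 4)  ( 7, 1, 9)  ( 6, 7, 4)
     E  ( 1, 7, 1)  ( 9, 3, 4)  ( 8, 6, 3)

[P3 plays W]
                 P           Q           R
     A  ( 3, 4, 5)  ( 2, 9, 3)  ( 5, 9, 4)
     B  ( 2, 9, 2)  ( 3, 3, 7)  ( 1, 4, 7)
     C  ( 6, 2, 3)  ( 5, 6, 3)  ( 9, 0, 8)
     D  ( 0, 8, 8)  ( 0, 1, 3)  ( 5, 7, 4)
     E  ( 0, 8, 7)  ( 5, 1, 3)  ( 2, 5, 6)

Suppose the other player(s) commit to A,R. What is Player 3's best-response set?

u_3(X vs A,R) = 1
u_3(Y vs A,R) = 0
u_3(Z vs A,R) = 3
u_3(W vs A,R) = 4
max payoff 4 at {W}

argmax u_3 = {W}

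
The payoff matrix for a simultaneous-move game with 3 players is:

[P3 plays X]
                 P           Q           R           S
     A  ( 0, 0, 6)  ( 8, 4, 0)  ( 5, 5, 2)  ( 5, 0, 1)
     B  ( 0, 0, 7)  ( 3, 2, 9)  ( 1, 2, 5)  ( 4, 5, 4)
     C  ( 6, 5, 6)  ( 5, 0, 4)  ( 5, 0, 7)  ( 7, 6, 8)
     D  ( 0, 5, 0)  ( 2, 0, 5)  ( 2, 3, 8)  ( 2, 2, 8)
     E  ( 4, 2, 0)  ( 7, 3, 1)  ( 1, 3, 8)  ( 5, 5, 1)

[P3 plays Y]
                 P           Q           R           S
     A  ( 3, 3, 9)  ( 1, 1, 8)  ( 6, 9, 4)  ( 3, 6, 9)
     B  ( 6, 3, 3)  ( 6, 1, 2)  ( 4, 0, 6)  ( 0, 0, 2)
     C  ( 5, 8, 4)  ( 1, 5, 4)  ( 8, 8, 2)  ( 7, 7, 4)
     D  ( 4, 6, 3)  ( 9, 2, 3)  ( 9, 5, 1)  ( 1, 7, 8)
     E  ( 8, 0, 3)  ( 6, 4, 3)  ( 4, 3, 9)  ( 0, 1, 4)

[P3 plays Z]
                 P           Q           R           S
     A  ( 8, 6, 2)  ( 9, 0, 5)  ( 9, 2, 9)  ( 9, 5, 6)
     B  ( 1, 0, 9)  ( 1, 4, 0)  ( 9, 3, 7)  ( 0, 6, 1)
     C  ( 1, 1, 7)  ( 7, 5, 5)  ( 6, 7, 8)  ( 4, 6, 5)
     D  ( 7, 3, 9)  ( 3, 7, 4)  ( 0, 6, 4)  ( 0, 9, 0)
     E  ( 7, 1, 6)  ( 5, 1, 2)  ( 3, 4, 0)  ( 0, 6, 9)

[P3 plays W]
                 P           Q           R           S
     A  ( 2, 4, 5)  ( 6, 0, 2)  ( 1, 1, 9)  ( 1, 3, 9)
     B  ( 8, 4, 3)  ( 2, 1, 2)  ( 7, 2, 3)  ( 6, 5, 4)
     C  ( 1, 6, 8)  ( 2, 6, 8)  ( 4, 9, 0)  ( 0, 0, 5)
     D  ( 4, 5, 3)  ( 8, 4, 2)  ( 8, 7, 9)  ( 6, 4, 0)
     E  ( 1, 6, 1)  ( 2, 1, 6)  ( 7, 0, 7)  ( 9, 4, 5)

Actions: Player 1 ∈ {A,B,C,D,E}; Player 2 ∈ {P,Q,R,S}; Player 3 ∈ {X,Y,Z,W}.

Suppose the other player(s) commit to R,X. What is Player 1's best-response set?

u_1(A vs R,X) = 5
u_1(B vs R,X) = 1
u_1(C vs R,X) = 5
u_1(D vs R,X) = 2
u_1(E vs R,X) = 1
max payoff 5 at {A,C}

argmax u_1 = {A,C}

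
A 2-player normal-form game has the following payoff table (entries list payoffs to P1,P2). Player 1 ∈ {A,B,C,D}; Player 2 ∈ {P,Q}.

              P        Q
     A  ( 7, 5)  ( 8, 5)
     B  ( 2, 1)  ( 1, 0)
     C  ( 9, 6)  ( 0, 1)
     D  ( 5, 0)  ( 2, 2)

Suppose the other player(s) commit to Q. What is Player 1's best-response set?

u_1(A vs Q) = 8
u_1(B vs Q) = 1
u_1(C vs Q) = 0
u_1(D vs Q) = 2
max payoff 8 at {A}

P1 best: {A}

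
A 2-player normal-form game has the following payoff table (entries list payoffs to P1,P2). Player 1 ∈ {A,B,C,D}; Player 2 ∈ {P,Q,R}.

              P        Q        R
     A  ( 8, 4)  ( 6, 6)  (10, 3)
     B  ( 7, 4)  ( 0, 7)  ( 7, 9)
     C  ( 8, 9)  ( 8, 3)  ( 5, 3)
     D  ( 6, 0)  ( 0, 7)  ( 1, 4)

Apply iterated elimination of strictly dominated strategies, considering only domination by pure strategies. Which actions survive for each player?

Remaining: P1:{A,C} P2:{P,Q}

P1 drop B (A beats it: P:8>7 Q:6>0 R:10>7)
P1 drop D (A beats it: P:8>6 Q:6>0 R:10>1)
P2 drop R (P beats it: A:4>3 C:9>3)
P1→{A,C} P2→{P,Q}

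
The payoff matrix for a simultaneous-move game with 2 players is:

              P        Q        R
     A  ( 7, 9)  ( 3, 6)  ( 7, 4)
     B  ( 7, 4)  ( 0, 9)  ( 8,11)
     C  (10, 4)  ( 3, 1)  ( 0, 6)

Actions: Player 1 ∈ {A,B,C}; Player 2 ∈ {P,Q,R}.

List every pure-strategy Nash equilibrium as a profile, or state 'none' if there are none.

Nash profiles: (B,R)

(A,P): not NE [P1→C gives 10>7]
(A,Q): not NE [P2→P gives 9>6]
(A,R): not NE [P1→B gives 8>7; P2→P gives 9>4]
(B,P): not NE [P1→C gives 10>7; P2→R gives 11>4]
(B,Q): not NE [P1→C gives 3>0; P2→R gives 11>9]
(B,R): NE
(C,P): not NE [P2→R gives 6>4]
(C,Q): not NE [P2→R gives 6>1]
(C,R): not NE [P1→B gives 8>0]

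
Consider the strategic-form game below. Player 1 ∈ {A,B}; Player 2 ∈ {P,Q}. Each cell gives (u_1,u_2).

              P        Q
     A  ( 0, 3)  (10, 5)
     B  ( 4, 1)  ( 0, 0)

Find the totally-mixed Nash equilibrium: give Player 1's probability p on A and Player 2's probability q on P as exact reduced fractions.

p=1/3, q=5/7

P1 indiff ⇒ q·0+(1-q)·10 = q·4+(1-q)·0 ⇒ q(-4) = (1-q)(-10) ⇒ q = 5/7
P2 indiff ⇒ p·3+(1-p)·1 = p·5+(1-p)·0 ⇒ p(-2) = (1-p)(-1) ⇒ p = 1/3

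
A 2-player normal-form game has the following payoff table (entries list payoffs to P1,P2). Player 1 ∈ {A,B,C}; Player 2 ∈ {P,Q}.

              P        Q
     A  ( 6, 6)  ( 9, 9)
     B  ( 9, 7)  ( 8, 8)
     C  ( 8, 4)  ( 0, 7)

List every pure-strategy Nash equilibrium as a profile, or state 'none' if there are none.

Nash profiles: (A,Q)

(A,P): not NE [P1→B gives 9>6; P2→Q gives 9>6]
(A,Q): NE
(B,P): not NE [P2→Q gives 8>7]
(B,Q): not NE [P1→A gives 9>8]
(C,P): not NE [P1→B gives 9>8; P2→Q gives 7>4]
(C,Q): not NE [P1→A gives 9>0]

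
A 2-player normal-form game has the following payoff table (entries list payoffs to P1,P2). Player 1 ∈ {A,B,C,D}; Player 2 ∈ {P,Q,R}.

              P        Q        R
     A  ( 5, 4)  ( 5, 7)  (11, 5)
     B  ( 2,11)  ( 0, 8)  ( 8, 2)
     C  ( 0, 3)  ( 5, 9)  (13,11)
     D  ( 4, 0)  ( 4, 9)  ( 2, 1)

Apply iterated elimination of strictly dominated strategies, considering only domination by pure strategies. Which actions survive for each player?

Survivors P1:{A,C} P2:{Q,R}

P1 drop B (A beats it: P:5>2 Q:5>0 R:11>8)
P1 drop D (A beats it: P:5>4 Q:5>4 R:11>2)
P2 drop P (Q beats it: A:7>4 C:9>3)
P1→{A,C} P2→{Q,R}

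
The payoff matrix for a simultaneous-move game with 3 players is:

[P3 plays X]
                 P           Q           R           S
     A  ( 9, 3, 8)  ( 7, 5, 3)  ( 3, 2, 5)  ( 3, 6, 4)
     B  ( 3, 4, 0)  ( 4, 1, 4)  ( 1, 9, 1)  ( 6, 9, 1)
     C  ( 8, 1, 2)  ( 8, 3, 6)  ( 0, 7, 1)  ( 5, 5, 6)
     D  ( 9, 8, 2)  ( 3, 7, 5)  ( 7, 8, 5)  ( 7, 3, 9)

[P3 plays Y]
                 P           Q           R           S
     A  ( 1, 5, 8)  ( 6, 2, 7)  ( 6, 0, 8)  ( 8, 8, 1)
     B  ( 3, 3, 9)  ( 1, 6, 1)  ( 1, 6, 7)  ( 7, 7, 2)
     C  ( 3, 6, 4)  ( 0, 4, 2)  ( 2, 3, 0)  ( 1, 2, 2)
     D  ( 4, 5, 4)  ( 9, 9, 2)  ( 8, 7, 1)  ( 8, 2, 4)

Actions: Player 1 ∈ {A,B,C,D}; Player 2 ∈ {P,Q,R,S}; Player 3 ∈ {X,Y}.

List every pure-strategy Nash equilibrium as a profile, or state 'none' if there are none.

PSNE = {(D,R,X)}

(A,P,X): not NE [P2→S gives 6>3]
(A,P,Y): not NE [P1→D gives 4>1; P2→S gives 8>5]
(A,Q,X): not NE [P1→C gives 8>7; P2→S gives 6>5; P3→Y gives 7>3]
(A,Q,Y): not NE [P1→D gives 9>6; P2→S gives 8>2]
(A,R,X): not NE [P1→D gives 7>3; P2→S gives 6>2; P3→Y gives 8>5]
(A,R,Y): not NE [P1→D gives 8>6; P2→S gives 8>0]
(A,S,X): not NE [P1→D gives 7>3]
(A,S,Y): not NE [P3→X gives 4>1]
(B,P,X): not NE [P1→D gives 9>3; P2→S gives 9>4; P3→Y gives 9>0]
(B,P,Y): not NE [P1→D gives 4>3; P2→S gives 7>3]
(B,Q,X): not NE [P1→C gives 8>4; P2→S gives 9>1]
(B,Q,Y): not NE [P1→D gives 9>1; P2→S gives 7>6; P3→X gives 4>1]
(B,R,X): not NE [P1→D gives 7>1; P3→Y gives 7>1]
(B,R,Y): not NE [P1→D gives 8>1; P2→S gives 7>6]
(B,S,X): not NE [P1→D gives 7>6; P3→Y gives 2>1]
(B,S,Y): not NE [P1→D gives 8>7]
(C,P,X): not NE [P1→D gives 9>8; P2→R gives 7>1; P3→Y gives 4>2]
(C,P,Y): not NE [P1→D gives 4>3]
(C,Q,X): not NE [P2→R gives 7>3]
(C,Q,Y): not NE [P1→D gives 9>0; P2→P gives 6>4; P3→X gives 6>2]
(C,R,X): not NE [P1→D gives 7>0]
(C,R,Y): not NE [P1→D gives 8>2; P2→P gives 6>3; P3→X gives 1>0]
(C,S,X): not NE [P1→D gives 7>5; P2→R gives 7>5]
(C,S,Y): not NE [P1→D gives 8>1; P2→P gives 6>2; P3→X gives 6>2]
(D,P,X): not NE [P3→Y gives 4>2]
(D,P,Y): not NE [P2→Q gives 9>5]
(D,Q,X): not NE [P1→C gives 8>3; P2→R gives 8>7]
(D,Q,Y): not NE [P3→X gives 5>2]
(D,R,X): NE
(D,R,Y): not NE [P2→Q gives 9>7; P3→X gives 5>1]
(D,S,X): not NE [P2→R gives 8>3]
(D,S,Y): not NE [P2→Q gives 9>2; P3→X gives 9>4]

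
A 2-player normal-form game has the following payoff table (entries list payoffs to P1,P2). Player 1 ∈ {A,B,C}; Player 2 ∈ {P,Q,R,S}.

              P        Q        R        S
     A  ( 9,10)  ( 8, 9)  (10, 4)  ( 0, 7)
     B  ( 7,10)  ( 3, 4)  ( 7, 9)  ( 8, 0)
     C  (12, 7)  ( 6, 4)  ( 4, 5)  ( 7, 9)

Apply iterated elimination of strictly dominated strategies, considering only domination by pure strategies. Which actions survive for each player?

Survivors P1:{B,C} P2:{P,S}

P2 drop Q (P beats it: A:10>9 B:10>4 C:7>4)
P2 drop R (P beats it: A:10>4 B:10>9 C:7>5)
P1 drop A (C beats it: P:12>9 S:7>0)
P1→{B,C} P2→{P,S}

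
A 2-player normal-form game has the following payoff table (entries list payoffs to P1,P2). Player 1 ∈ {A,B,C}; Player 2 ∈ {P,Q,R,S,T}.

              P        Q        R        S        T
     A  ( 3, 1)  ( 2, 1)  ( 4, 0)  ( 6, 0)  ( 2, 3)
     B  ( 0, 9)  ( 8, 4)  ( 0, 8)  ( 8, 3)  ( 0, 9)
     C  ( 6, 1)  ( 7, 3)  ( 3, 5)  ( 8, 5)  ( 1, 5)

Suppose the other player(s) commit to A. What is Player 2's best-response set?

argmax u_2 = {T}

u_2(P vs A) = 1
u_2(Q vs A) = 1
u_2(R vs A) = 0
u_2(S vs A) = 0
u_2(T vs A) = 3
max payoff 3 at {T}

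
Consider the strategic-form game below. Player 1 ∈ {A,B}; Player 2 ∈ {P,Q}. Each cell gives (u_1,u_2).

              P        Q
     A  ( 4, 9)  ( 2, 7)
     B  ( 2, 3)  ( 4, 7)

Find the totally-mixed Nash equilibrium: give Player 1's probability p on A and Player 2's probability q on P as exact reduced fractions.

P1 indiff ⇒ q·4+(1-q)·2 = q·2+(1-q)·4 ⇒ q(2) = (1-q)(2) ⇒ q = 1/2
P2 indiff ⇒ p·9+(1-p)·3 = p·7+(1-p)·7 ⇒ p(2) = (1-p)(4) ⇒ p = 2/3

p=2/3, q=1/2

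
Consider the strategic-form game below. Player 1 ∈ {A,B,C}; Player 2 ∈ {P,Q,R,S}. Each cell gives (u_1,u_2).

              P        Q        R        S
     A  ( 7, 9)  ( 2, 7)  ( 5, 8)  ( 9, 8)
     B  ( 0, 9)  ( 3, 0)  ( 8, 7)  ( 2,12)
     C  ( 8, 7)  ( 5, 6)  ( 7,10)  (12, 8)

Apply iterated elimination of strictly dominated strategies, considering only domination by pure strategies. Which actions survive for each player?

P1 drop A (C beats it: P:8>7 Q:5>2 R:7>5 S:12>9)
P2 drop P (S beats it: B:12>9 C:8>7)
P2 drop Q (R beats it: B:7>0 C:10>6)
P1→{B,C} P2→{R,S}

Remaining: P1:{B,C} P2:{R,S}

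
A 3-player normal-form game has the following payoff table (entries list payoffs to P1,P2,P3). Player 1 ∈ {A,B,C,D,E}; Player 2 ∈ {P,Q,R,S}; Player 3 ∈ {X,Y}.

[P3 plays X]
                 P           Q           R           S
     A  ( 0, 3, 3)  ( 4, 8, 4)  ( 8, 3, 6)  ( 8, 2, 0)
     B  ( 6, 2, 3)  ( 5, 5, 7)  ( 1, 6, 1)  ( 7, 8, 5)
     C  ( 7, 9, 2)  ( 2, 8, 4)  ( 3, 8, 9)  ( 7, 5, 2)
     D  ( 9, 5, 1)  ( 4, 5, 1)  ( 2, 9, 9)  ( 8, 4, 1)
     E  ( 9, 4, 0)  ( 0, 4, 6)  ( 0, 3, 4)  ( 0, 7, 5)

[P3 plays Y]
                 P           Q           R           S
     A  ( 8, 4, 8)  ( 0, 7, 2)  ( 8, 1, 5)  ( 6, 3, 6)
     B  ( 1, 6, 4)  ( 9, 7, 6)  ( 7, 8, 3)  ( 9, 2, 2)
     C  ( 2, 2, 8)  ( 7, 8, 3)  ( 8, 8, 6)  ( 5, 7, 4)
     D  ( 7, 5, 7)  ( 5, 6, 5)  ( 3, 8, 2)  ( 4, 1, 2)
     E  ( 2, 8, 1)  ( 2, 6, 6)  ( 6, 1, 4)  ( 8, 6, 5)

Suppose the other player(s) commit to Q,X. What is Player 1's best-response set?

argmax u_1 = {B}

u_1(A vs Q,X) = 4
u_1(B vs Q,X) = 5
u_1(C vs Q,X) = 2
u_1(D vs Q,X) = 4
u_1(E vs Q,X) = 0
max payoff 5 at {B}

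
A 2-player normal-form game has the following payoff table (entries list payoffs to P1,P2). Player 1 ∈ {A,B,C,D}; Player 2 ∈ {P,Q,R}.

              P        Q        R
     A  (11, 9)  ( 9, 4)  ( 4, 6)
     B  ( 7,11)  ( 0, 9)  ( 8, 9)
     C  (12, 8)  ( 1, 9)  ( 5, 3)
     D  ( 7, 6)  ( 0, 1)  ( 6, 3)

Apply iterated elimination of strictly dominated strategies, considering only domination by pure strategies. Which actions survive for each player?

P2 drop R (P beats it: A:9>6 B:11>9 C:8>3 D:6>3)
P1 drop B (A beats it: P:11>7 Q:9>0)
P1 drop D (A beats it: P:11>7 Q:9>0)
P1→{A,C} P2→{P,Q}

Survivors P1:{A,C} P2:{P,Q}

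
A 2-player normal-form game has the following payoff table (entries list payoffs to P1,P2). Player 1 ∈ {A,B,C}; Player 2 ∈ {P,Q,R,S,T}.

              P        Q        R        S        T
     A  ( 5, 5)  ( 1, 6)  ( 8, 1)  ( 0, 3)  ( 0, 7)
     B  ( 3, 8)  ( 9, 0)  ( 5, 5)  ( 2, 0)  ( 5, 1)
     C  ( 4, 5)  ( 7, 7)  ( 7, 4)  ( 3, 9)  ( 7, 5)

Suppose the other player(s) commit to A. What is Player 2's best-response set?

u_2(P vs A) = 5
u_2(Q vs A) = 6
u_2(R vs A) = 1
u_2(S vs A) = 3
u_2(T vs A) = 7
max payoff 7 at {T}

BR_2 = {T}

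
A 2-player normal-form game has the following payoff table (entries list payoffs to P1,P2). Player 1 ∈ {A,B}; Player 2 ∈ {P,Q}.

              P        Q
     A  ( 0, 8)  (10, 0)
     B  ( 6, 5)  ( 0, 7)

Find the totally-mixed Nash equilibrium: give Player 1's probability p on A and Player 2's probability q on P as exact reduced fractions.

p=1/5, q=5/8

P1 indiff ⇒ q·0+(1-q)·10 = q·6+(1-q)·0 ⇒ q(-6) = (1-q)(-10) ⇒ q = 5/8
P2 indiff ⇒ p·8+(1-p)·5 = p·0+(1-p)·7 ⇒ p(8) = (1-p)(2) ⇒ p = 1/5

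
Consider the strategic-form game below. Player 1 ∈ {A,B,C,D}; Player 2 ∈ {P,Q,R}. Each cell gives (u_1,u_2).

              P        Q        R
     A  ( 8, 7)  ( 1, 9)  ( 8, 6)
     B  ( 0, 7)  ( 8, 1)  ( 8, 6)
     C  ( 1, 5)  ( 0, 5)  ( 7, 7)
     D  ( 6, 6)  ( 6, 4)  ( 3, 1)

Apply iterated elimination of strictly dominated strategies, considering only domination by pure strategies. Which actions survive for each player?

P1 drop C (A beats it: P:8>1 Q:1>0 R:8>7)
P2 drop R (P beats it: A:7>6 B:7>6 D:6>1)
P1→{A,B,D} P2→{P,Q}

Survivors P1:{A,B,D} P2:{P,Q}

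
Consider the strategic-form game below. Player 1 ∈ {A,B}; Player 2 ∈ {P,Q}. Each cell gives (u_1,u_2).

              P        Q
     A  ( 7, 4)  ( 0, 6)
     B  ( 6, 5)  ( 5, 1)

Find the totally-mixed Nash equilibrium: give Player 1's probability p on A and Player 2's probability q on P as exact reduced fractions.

(p,q) = (2/3, 5/6)

P1 indiff ⇒ q·7+(1-q)·0 = q·6+(1-q)·5 ⇒ q(1) = (1-q)(5) ⇒ q = 5/6
P2 indiff ⇒ p·4+(1-p)·5 = p·6+(1-p)·1 ⇒ p(-2) = (1-p)(-4) ⇒ p = 2/3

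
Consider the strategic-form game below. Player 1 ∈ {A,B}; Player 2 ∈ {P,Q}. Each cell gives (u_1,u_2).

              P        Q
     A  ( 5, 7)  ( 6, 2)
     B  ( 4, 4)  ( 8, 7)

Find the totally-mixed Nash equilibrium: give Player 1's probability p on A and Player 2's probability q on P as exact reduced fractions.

(p,q) = (3/8, 2/3)

P1 indiff ⇒ q·5+(1-q)·6 = q·4+(1-q)·8 ⇒ q(1) = (1-q)(2) ⇒ q = 2/3
P2 indiff ⇒ p·7+(1-p)·4 = p·2+(1-p)·7 ⇒ p(5) = (1-p)(3) ⇒ p = 3/8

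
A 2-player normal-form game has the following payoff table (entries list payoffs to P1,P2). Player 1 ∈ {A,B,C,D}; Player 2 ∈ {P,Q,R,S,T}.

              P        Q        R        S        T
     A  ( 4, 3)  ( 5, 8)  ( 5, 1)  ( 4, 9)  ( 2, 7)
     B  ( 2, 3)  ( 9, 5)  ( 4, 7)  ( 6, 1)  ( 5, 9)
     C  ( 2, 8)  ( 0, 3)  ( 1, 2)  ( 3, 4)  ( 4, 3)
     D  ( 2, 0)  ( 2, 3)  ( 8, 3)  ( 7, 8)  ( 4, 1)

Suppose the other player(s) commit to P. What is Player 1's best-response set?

u_1(A vs P) = 4
u_1(B vs P) = 2
u_1(C vs P) = 2
u_1(D vs P) = 2
max payoff 4 at {A}

BR_1 = {A}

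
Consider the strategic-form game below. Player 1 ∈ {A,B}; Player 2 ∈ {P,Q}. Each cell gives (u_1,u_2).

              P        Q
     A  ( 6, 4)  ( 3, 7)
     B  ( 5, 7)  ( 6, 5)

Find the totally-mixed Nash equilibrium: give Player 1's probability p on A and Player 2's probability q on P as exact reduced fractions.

p=2/5, q=3/4

P1 indiff ⇒ q·6+(1-q)·3 = q·5+(1-q)·6 ⇒ q(1) = (1-q)(3) ⇒ q = 3/4
P2 indiff ⇒ p·4+(1-p)·7 = p·7+(1-p)·5 ⇒ p(-3) = (1-p)(-2) ⇒ p = 2/5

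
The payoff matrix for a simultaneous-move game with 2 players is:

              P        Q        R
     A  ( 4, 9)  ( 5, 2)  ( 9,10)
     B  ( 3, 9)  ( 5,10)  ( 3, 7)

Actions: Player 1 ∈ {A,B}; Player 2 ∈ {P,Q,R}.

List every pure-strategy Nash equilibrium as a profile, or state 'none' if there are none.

Nash profiles: (A,R), (B,Q)

(A,P): not NE [P2→R gives 10>9]
(A,Q): not NE [P2→R gives 10>2]
(A,R): NE
(B,P): not NE [P1→A gives 4>3; P2→Q gives 10>9]
(B,Q): NE
(B,R): not NE [P1→A gives 9>3; P2→Q gives 10>7]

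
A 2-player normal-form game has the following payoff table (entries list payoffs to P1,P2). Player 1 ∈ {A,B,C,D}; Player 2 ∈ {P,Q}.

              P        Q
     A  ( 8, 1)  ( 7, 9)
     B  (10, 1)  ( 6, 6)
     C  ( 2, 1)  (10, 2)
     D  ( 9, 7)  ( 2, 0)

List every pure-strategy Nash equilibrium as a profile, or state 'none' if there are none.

(A,P): not NE [P1→B gives 10>8; P2→Q gives 9>1]
(A,Q): not NE [P1→C gives 10>7]
(B,P): not NE [P2→Q gives 6>1]
(B,Q): not NE [P1→C gives 10>6]
(C,P): not NE [P1→B gives 10>2; P2→Q gives 2>1]
(C,Q): NE
(D,P): not NE [P1→B gives 10>9]
(D,Q): not NE [P1→C gives 10>2; P2→P gives 7>0]

PSNE = {(C,Q)}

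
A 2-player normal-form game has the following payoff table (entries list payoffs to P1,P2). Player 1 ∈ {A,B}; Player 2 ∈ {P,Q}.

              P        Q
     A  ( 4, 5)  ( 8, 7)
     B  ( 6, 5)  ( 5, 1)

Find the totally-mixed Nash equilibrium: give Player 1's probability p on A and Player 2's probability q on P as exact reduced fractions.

P1 mixes 2/3 on A; P2 mixes 3/5 on P

P1 indiff ⇒ q·4+(1-q)·8 = q·6+(1-q)·5 ⇒ q(-2) = (1-q)(-3) ⇒ q = 3/5
P2 indiff ⇒ p·5+(1-p)·5 = p·7+(1-p)·1 ⇒ p(-2) = (1-p)(-4) ⇒ p = 2/3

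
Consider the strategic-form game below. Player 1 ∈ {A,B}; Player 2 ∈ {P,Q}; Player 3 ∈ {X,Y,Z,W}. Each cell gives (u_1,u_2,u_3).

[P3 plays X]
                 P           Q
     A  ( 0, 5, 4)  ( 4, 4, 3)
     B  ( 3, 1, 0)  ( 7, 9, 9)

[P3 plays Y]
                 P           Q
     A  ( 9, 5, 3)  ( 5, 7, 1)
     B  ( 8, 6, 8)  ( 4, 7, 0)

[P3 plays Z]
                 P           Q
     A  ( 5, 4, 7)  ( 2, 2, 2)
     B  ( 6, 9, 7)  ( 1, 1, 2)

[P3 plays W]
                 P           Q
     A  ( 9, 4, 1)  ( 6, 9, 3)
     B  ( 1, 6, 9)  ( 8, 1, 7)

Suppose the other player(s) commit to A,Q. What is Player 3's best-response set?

u_3(X vs A,Q) = 3
u_3(Y vs A,Q) = 1
u_3(Z vs A,Q) = 2
u_3(W vs A,Q) = 3
max payoff 3 at {X,W}

BR_3 = {X,W}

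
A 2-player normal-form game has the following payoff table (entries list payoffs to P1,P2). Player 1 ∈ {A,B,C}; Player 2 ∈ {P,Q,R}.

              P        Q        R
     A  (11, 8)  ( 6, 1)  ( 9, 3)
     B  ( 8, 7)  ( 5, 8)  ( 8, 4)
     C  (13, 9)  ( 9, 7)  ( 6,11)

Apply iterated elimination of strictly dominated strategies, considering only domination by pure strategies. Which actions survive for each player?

P1 drop B (A beats it: P:11>8 Q:6>5 R:9>8)
P2 drop Q (P beats it: A:8>1 C:9>7)
P1→{A,C} P2→{P,R}

IESDS → P1:{A,C} P2:{P,R}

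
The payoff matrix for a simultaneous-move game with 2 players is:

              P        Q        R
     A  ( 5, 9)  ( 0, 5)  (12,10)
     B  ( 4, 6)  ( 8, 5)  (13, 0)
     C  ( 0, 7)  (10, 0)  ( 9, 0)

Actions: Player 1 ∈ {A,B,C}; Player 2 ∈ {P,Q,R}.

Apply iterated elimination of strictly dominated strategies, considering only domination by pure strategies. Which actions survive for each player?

Remaining: P1:{A,B} P2:{P,R}

P2 drop Q (P beats it: A:9>5 B:6>5 C:7>0)
P1 drop C (A beats it: P:5>0 R:12>9)
P1→{A,B} P2→{P,R}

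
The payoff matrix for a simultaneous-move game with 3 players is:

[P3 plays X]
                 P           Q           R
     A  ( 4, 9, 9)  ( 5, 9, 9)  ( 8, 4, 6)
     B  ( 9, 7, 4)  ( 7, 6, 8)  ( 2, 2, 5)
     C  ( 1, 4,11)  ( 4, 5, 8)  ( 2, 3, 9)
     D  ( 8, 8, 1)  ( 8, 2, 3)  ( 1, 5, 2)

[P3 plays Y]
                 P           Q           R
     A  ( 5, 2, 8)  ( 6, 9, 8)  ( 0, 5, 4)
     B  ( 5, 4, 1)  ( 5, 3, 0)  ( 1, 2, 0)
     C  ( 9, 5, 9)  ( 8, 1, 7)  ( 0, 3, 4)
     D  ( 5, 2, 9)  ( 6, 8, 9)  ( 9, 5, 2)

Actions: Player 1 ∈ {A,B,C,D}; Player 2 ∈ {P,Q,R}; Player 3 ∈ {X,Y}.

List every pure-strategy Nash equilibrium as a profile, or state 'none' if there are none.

(A,P,X): not NE [P1→B gives 9>4]
(A,P,Y): not NE [P1→C gives 9>5; P2→Q gives 9>2; P3→X gives 9>8]
(A,Q,X): not NE [P1→D gives 8>5]
(A,Q,Y): not NE [P1→C gives 8>6; P3→X gives 9>8]
(A,R,X): not NE [P2→Q gives 9>4]
(A,R,Y): not NE [P1→D gives 9>0; P2→Q gives 9>5; P3→X gives 6>4]
(B,P,X): NE
(B,P,Y): not NE [P1→C gives 9>5; P3→X gives 4>1]
(B,Q,X): not NE [P1→D gives 8>7; P2→P gives 7>6]
(B,Q,Y): not NE [P1→C gives 8>5; P2→P gives 4>3; P3→X gives 8>0]
(B,R,X): not NE [P1→A gives 8>2; P2→P gives 7>2]
(B,R,Y): not NE [P1→D gives 9>1; P2→P gives 4>2; P3→X gives 5>0]
(C,P,X): not NE [P1→B gives 9>1; P2→Q gives 5>4]
(C,P,Y): not NE [P3→X gives 11>9]
(C,Q,X): not NE [P1→D gives 8>4]
(C,Q,Y): not NE [P2→P gives 5>1; P3→X gives 8>7]
(C,R,X): not NE [P1→A gives 8>2; P2→Q gives 5>3]
(C,R,Y): not NE [P1→D gives 9>0; P2→P gives 5>3; P3→X gives 9>4]
(D,P,X): not NE [P1→B gives 9>8; P3→Y gives 9>1]
(D,P,Y): not NE [P1→C gives 9>5; P2→Q gives 8>2]
(D,Q,X): not NE [P2→P gives 8>2; P3→Y gives 9>3]
(D,Q,Y): not NE [P1→C gives 8>6]
(D,R,X): not NE [P1→A gives 8>1; P2→P gives 8>5]
(D,R,Y): not NE [P2→Q gives 8>5]

NE set: (B,P,X)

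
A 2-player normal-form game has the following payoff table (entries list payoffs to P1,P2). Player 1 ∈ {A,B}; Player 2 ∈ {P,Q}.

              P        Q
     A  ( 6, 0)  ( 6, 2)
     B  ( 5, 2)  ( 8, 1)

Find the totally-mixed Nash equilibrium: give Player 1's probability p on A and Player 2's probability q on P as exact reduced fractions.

p=1/3, q=2/3

P1 indiff ⇒ q·6+(1-q)·6 = q·5+(1-q)·8 ⇒ q(1) = (1-q)(2) ⇒ q = 2/3
P2 indiff ⇒ p·0+(1-p)·2 = p·2+(1-p)·1 ⇒ p(-2) = (1-p)(-1) ⇒ p = 1/3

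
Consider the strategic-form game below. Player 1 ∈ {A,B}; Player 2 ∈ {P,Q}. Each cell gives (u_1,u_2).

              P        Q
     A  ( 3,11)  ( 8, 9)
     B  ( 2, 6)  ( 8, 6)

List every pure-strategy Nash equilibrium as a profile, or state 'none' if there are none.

NE set: (A,P), (B,Q)

(A,P): NE
(A,Q): not NE [P2→P gives 11>9]
(B,P): not NE [P1→A gives 3>2]
(B,Q): NE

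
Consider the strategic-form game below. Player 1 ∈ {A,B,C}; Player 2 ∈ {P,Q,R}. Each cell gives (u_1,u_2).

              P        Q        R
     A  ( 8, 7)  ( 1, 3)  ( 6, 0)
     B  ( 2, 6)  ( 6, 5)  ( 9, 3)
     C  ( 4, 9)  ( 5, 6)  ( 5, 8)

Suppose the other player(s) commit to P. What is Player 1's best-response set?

argmax u_1 = {A}

u_1(A vs P) = 8
u_1(B vs P) = 2
u_1(C vs P) = 4
max payoff 8 at {A}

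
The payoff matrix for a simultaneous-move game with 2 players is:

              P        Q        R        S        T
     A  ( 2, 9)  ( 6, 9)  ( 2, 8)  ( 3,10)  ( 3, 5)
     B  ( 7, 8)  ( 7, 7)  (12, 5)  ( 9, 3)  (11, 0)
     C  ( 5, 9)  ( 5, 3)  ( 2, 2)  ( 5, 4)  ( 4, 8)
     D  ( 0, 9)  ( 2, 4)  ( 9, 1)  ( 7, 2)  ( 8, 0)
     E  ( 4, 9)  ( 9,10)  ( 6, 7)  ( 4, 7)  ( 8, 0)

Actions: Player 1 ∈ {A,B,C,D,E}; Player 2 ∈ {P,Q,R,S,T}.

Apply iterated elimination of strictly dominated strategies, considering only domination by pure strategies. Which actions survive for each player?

Remaining: P1:{B,E} P2:{P,Q}

P1 drop A (B beats it: P:7>2 Q:7>6 R:12>2 S:9>3 T:11>3)
P1 drop C (B beats it: P:7>5 Q:7>5 R:12>2 S:9>5 T:11>4)
P1 drop D (B beats it: P:7>0 Q:7>2 R:12>9 S:9>7 T:11>8)
P2 drop R (P beats it: B:8>5 E:9>7)
P2 drop S (P beats it: B:8>3 E:9>7)
P2 drop T (P beats it: B:8>0 E:9>0)
P1→{B,E} P2→{P,Q}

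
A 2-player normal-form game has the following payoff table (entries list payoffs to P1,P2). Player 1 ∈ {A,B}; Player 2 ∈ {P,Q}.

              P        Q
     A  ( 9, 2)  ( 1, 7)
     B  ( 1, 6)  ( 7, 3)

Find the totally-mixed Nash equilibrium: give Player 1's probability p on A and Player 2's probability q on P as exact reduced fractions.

P1 indiff ⇒ q·9+(1-q)·1 = q·1+(1-q)·7 ⇒ q(8) = (1-q)(6) ⇒ q = 3/7
P2 indiff ⇒ p·2+(1-p)·6 = p·7+(1-p)·3 ⇒ p(-5) = (1-p)(-3) ⇒ p = 3/8

(p,q) = (3/8, 3/7)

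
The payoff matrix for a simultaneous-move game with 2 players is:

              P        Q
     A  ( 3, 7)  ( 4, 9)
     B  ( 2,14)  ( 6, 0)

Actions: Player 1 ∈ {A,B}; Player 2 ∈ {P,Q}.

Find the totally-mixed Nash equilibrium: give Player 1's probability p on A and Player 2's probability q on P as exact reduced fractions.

(p,q) = (7/8, 2/3)

P1 indiff ⇒ q·3+(1-q)·4 = q·2+(1-q)·6 ⇒ q(1) = (1-q)(2) ⇒ q = 2/3
P2 indiff ⇒ p·7+(1-p)·14 = p·9+(1-p)·0 ⇒ p(-2) = (1-p)(-14) ⇒ p = 7/8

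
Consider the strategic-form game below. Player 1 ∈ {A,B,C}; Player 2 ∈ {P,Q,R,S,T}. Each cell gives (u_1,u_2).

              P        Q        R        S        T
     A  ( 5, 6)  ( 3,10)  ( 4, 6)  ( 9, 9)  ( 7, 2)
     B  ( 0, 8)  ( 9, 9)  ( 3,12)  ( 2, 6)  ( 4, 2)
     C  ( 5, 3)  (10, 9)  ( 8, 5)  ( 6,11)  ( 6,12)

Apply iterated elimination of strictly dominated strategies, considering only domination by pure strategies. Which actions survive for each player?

P1 drop B (C beats it: P:5>0 Q:10>9 R:8>3 S:6>2 T:6>4)
P2 drop P (Q beats it: A:10>6 C:9>3)
P2 drop R (Q beats it: A:10>6 C:9>5)
P1→{A,C} P2→{Q,S,T}

Survivors P1:{A,C} P2:{Q,S,T}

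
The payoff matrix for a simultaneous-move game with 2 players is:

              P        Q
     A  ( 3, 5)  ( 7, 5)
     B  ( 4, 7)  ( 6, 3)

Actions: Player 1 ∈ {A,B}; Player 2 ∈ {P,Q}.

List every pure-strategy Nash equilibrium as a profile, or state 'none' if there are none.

NE set: (A,Q), (B,P)

(A,P): not NE [P1→B gives 4>3]
(A,Q): NE
(B,P): NE
(B,Q): not NE [P1→A gives 7>6; P2→P gives 7>3]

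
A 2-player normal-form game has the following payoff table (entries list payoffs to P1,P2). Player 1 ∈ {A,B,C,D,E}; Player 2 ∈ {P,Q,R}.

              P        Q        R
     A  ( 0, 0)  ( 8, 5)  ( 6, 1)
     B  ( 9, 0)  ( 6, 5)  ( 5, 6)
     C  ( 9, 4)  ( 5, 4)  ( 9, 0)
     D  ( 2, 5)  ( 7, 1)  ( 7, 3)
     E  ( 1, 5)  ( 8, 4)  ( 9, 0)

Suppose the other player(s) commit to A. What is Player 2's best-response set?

u_2(P vs A) = 0
u_2(Q vs A) = 5
u_2(R vs A) = 1
max payoff 5 at {Q}

argmax u_2 = {Q}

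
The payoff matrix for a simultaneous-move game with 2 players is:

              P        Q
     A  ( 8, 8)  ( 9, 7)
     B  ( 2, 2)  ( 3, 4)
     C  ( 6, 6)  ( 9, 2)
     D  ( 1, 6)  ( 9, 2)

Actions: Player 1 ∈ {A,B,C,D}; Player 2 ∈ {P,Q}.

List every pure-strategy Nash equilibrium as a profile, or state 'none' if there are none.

NE set: (A,P)

(A,P): NE
(A,Q): not NE [P2→P gives 8>7]
(B,P): not NE [P1→A gives 8>2; P2→Q gives 4>2]
(B,Q): not NE [P1→D gives 9>3]
(C,P): not NE [P1→A gives 8>6]
(C,Q): not NE [P2→P gives 6>2]
(D,P): not NE [P1→A gives 8>1]
(D,Q): not NE [P2→P gives 6>2]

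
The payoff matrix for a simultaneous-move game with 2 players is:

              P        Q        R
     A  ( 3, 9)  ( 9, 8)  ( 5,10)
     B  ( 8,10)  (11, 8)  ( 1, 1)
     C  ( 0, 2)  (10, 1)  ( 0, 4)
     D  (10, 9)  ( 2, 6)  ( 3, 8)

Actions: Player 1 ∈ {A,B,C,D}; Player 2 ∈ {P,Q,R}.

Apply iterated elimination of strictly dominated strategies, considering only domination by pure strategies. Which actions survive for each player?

Remaining: P1:{A,D} P2:{P,R}

P1 drop C (B beats it: P:8>0 Q:11>10 R:1>0)
P2 drop Q (P beats it: A:9>8 B:10>8 D:9>6)
P1 drop B (D beats it: P:10>8 R:3>1)
P1→{A,D} P2→{P,R}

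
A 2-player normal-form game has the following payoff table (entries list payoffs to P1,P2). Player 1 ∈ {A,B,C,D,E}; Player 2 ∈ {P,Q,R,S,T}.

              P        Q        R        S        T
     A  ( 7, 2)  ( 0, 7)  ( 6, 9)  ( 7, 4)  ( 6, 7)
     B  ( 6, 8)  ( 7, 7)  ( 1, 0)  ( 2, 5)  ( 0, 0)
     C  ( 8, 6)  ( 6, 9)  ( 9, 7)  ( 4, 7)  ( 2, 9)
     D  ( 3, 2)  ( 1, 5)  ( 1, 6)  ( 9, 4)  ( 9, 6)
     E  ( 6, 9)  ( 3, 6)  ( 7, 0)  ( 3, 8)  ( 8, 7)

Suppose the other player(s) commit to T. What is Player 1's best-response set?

argmax u_1 = {D}

u_1(A vs T) = 6
u_1(B vs T) = 0
u_1(C vs T) = 2
u_1(D vs T) = 9
u_1(E vs T) = 8
max payoff 9 at {D}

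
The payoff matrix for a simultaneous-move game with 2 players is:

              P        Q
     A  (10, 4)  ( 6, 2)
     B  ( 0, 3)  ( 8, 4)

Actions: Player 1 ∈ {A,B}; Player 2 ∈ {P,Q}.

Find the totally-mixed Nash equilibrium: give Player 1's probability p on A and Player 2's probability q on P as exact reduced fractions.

P1 indiff ⇒ q·10+(1-q)·6 = q·0+(1-q)·8 ⇒ q(10) = (1-q)(2) ⇒ q = 1/6
P2 indiff ⇒ p·4+(1-p)·3 = p·2+(1-p)·4 ⇒ p(2) = (1-p)(1) ⇒ p = 1/3

P1 mixes 1/3 on A; P2 mixes 1/6 on P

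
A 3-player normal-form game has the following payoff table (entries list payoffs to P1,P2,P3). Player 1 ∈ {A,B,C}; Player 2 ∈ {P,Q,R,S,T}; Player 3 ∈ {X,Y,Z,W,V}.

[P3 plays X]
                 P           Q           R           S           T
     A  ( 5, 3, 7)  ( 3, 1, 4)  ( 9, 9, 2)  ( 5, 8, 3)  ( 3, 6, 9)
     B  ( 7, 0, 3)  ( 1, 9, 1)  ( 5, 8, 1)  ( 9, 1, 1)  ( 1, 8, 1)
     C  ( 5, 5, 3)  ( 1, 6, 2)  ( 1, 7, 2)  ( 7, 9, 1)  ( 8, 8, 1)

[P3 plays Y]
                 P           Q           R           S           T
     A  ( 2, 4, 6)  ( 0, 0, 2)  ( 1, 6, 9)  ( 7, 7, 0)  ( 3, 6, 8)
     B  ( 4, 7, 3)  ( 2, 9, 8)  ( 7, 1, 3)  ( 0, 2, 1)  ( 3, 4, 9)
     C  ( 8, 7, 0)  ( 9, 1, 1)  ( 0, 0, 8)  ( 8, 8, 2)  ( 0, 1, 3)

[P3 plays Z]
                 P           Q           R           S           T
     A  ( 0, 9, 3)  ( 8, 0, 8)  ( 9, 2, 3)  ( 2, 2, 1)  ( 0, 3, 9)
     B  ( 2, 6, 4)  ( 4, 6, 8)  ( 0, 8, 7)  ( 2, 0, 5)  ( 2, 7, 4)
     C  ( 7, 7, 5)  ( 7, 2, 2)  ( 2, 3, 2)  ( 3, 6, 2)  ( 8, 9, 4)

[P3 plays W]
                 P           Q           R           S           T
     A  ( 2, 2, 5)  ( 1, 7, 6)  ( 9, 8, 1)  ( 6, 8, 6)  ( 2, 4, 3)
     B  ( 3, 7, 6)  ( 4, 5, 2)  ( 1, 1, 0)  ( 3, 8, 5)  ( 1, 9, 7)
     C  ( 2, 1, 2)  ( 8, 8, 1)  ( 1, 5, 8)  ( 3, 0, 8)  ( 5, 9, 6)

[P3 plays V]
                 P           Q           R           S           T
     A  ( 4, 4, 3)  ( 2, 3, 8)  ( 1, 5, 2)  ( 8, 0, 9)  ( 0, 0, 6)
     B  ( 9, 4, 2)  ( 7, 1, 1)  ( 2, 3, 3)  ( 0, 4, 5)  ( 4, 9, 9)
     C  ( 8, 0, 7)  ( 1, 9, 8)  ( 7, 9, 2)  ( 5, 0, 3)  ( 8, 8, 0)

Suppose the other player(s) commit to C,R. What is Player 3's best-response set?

u_3(X vs C,R) = 2
u_3(Y vs C,R) = 8
u_3(Z vs C,R) = 2
u_3(W vs C,R) = 8
u_3(V vs C,R) = 2
max payoff 8 at {Y,W}

BR_3 = {Y,W}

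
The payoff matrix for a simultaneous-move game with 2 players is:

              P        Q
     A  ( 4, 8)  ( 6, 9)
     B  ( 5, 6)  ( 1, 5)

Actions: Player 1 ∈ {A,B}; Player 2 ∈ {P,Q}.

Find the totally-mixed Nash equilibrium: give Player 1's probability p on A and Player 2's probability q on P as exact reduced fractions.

P1 indiff ⇒ q·4+(1-q)·6 = q·5+(1-q)·1 ⇒ q(-1) = (1-q)(-5) ⇒ q = 5/6
P2 indiff ⇒ p·8+(1-p)·6 = p·9+(1-p)·5 ⇒ p(-1) = (1-p)(-1) ⇒ p = 1/2

p=1/2, q=5/6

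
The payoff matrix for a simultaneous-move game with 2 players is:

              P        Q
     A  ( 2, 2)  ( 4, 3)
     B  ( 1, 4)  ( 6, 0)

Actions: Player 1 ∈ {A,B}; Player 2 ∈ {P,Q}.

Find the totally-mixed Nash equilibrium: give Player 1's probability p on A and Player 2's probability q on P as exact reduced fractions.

P1 indiff ⇒ q·2+(1-q)·4 = q·1+(1-q)·6 ⇒ q(1) = (1-q)(2) ⇒ q = 2/3
P2 indiff ⇒ p·2+(1-p)·4 = p·3+(1-p)·0 ⇒ p(-1) = (1-p)(-4) ⇒ p = 4/5

p=4/5, q=2/3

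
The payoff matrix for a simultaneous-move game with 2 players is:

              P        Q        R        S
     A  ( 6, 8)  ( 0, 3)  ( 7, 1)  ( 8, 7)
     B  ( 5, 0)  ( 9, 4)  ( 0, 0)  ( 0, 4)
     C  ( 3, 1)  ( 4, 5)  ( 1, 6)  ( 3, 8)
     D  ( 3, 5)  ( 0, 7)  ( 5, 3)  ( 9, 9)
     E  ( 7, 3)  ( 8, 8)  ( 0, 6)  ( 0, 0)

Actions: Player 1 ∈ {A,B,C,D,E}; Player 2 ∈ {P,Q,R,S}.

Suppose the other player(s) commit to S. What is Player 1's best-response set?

u_1(A vs S) = 8
u_1(B vs S) = 0
u_1(C vs S) = 3
u_1(D vs S) = 9
u_1(E vs S) = 0
max payoff 9 at {D}

BR_1 = {D}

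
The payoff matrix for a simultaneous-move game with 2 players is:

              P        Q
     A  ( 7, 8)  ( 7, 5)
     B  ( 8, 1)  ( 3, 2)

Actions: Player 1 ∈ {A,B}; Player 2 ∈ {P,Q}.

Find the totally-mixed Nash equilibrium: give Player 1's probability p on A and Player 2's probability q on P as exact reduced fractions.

p=1/4, q=4/5

P1 indiff ⇒ q·7+(1-q)·7 = q·8+(1-q)·3 ⇒ q(-1) = (1-q)(-4) ⇒ q = 4/5
P2 indiff ⇒ p·8+(1-p)·1 = p·5+(1-p)·2 ⇒ p(3) = (1-p)(1) ⇒ p = 1/4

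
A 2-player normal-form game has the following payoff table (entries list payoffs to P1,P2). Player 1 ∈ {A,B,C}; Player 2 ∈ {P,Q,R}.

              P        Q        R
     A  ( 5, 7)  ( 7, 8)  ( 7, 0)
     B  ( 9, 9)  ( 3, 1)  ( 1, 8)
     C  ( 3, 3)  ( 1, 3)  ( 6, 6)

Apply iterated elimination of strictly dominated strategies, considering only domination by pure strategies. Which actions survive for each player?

Remaining: P1:{A,B} P2:{P,Q}

P1 drop C (A beats it: P:5>3 Q:7>1 R:7>6)
P2 drop R (P beats it: A:7>0 B:9>8)
P1→{A,B} P2→{P,Q}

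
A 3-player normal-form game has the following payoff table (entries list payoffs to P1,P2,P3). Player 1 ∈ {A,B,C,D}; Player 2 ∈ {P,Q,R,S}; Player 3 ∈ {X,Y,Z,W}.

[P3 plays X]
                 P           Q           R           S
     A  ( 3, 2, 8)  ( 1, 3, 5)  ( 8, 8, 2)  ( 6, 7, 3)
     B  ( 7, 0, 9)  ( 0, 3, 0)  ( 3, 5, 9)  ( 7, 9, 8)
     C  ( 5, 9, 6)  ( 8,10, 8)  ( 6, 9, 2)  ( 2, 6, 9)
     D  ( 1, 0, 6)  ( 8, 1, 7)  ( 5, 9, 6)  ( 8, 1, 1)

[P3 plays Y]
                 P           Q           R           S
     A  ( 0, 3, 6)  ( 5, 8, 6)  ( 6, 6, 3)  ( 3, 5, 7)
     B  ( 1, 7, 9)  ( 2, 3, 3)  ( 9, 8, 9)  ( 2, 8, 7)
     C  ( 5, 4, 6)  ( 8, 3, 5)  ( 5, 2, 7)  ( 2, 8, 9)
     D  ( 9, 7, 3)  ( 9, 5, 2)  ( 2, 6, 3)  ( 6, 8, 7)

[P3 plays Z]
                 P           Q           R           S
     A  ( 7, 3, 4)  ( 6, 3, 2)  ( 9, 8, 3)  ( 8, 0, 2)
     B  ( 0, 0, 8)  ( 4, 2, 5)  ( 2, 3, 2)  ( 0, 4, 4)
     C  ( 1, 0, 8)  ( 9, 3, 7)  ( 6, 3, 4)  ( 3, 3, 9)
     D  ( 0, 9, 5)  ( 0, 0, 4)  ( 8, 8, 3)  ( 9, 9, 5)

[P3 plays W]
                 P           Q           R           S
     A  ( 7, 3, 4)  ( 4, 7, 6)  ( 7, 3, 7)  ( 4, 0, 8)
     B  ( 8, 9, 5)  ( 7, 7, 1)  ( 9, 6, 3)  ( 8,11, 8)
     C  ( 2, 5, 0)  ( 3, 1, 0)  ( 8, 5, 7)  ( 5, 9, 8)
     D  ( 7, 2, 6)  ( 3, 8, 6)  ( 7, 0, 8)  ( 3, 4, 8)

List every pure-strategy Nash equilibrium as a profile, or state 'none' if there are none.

(A,P,X): not NE [P1→B gives 7>3; P2→R gives 8>2]
(A,P,Y): not NE [P1→D gives 9>0; P2→Q gives 8>3; P3→X gives 8>6]
(A,P,Z): not NE [P2→R gives 8>3; P3→X gives 8>4]
(A,P,W): not NE [P1→B gives 8>7; P2→Q gives 7>3; P3→X gives 8>4]
(A,Q,X): not NE [P1→D gives 8>1; P2→R gives 8>3; P3→W gives 6>5]
(A,Q,Y): not NE [P1→D gives 9>5]
(A,Q,Z): not NE [P1→C gives 9>6; P2→R gives 8>3; P3→W gives 6>2]
(A,Q,W): not NE [P1→B gives 7>4]
(A,R,X): not NE [P3→W gives 7>2]
(A,R,Y): not NE [P1→B gives 9>6; P2→Q gives 8>6; P3→W gives 7>3]
(A,R,Z): not NE [P3→W gives 7>3]
(A,R,W): not NE [P1→B gives 9>7; P2→Q gives 7>3]
(A,S,X): not NE [P1→D gives 8>6; P2→R gives 8>7; P3→W gives 8>3]
(A,S,Y): not NE [P1→D gives 6>3; P2→Q gives 8>5; P3→W gives 8>7]
(A,S,Z): not NE [P1→D gives 9>8; P2→R gives 8>0; P3→W gives 8>2]
(A,S,W): not NE [P1→B gives 8>4; P2→Q gives 7>0]
(B,P,X): not NE [P2→S gives 9>0]
(B,P,Y): not NE [P1→D gives 9>1; P2→S gives 8>7]
(B,P,Z): not NE [P1→A gives 7>0; P2→S gives 4>0; P3→Y gives 9>8]
(B,P,W): not NE [P2→S gives 11>9; P3→Y gives 9>5]
(B,Q,X): not NE [P1→D gives 8>0; P2→S gives 9>3; P3→Z gives 5>0]
(B,Q,Y): not NE [P1→D gives 9>2; P2→S gives 8>3; P3→Z gives 5>3]
(B,Q,Z): not NE [P1→C gives 9>4; P2→S gives 4>2]
(B,Q,W): not NE [P2→S gives 11>7; P3→Z gives 5>1]
(B,R,X): not NE [P1→A gives 8>3; P2→S gives 9>5]
(B,R,Y): NE
(B,R,Z): not NE [P1→A gives 9>2; P2→S gives 4>3; P3→Y gives 9>2]
(B,R,W): not NE [P2→S gives 11>6; P3→Y gives 9>3]
(B,S,X): not NE [P1→D gives 8>7]
(B,S,Y): not NE [P1→D gives 6>2; P3→W gives 8>7]
(B,S,Z): not NE [P1→D gives 9>0; P3→W gives 8>4]
(B,S,W): NE
(C,P,X): not NE [P1→B gives 7>5; P2→Q gives 10>9; P3→Z gives 8>6]
(C,P,Y): not NE [P1→D gives 9>5; P2→S gives 8>4; P3→Z gives 8>6]
(C,P,Z): not NE [P1→A gives 7>1; P2→S gives 3>0]
(C,P,W): not NE [P1→B gives 8>2; P2→S gives 9>5; P3→Z gives 8>0]
(C,Q,X): NE
(C,Q,Y): not NE [P1→D gives 9>8; P2→S gives 8>3; P3→X gives 8>5]
(C,Q,Z): not NE [P3→X gives 8>7]
(C,Q,W): not NE [P1→B gives 7>3; P2→S gives 9>1; P3→X gives 8>0]
(C,R,X): not NE [P1→A gives 8>6; P2→Q gives 10>9; P3→W gives 7>2]
(C,R,Y): not NE [P1→B gives 9>5; P2→S gives 8>2]
(C,R,Z): not NE [P1→A gives 9>6; P3→W gives 7>4]
(C,R,W): not NE [P1→B gives 9>8; P2→S gives 9>5]
(C,S,X): not NE [P1→D gives 8>2; P2→Q gives 10>6]
(C,S,Y): not NE [P1→D gives 6>2]
(C,S,Z): not NE [P1→D gives 9>3]
(C,S,W): not NE [P1→B gives 8>5; P3→Z gives 9>8]
(D,P,X): not NE [P1→B gives 7>1; P2→R gives 9>0]
(D,P,Y): not NE [P2→S gives 8>7; P3→W gives 6>3]
(D,P,Z): not NE [P1→A gives 7>0; P3→W gives 6>5]
(D,P,W): not NE [P1→B gives 8>7; P2→Q gives 8>2]
(D,Q,X): not NE [P2→R gives 9>1]
(D,Q,Y): not NE [P2→S gives 8>5; P3→X gives 7>2]
(D,Q,Z): not NE [P1→C gives 9>0; P2→S gives 9>0; P3→X gives 7>4]
(D,Q,W): not NE [P1→B gives 7>3; P3→X gives 7>6]
(D,R,X): not NE [P1→A gives 8>5; P3→W gives 8>6]
(D,R,Y): not NE [P1→B gives 9>2; P2→S gives 8>6; P3→W gives 8>3]
(D,R,Z): not NE [P1→A gives 9>8; P2→S gives 9>8; P3→W gives 8>3]
(D,R,W): not NE [P1→B gives 9>7; P2→Q gives 8>0]
(D,S,X): not NE [P2→R gives 9>1; P3→W gives 8>1]
(D,S,Y): not NE [P3→W gives 8>7]
(D,S,Z): not NE [P3→W gives 8>5]
(D,S,W): not NE [P1→B gives 8>3; P2→Q gives 8>4]

PSNE = {(B,R,Y), (B,S,W), (C,Q,X)}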